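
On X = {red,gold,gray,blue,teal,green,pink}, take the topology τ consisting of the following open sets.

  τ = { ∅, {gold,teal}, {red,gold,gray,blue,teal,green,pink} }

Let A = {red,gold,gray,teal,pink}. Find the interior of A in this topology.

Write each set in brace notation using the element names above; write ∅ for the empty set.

U open, U⊆A: ∅, {gold,teal}. int(A) = ⋃ = {gold,teal}

{gold,teal}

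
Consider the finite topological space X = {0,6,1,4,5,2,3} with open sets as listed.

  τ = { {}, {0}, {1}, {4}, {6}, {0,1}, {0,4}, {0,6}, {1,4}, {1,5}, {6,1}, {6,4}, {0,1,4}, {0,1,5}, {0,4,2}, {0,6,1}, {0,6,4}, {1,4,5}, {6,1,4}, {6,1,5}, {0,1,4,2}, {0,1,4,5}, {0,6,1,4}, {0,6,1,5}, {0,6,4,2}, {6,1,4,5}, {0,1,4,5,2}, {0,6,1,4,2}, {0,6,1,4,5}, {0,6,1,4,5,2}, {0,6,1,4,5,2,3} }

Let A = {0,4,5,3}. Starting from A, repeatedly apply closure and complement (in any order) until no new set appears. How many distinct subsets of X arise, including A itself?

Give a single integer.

cl via duality: int({6,1,2}) = {6,1}, so X∖{6,1} = {0,4,5,2,3}
Write k for closure, c for complement:
  1. A     = {0,4,5,3}
  2. kA    = {0,4,5,2,3}
  3. cA    = {6,1,2}
  4. ckA   = {6,1}
  5. kcA   = {6,1,5,2,3}
  6. kckA  = {6,1,5,3}
  7. ckcA  = {0,4}
  8. ckckA = {0,4,2}
  9. kckcA = {0,4,2,3}
  10. ckckcA = {6,1,5}
applying k or c yields no new set

10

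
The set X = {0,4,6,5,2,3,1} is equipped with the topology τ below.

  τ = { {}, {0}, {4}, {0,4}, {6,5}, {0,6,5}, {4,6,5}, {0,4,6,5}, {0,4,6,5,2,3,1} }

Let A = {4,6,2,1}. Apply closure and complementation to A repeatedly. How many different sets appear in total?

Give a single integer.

complement {0,5,3}; its interior {0}; cl(A) = X∖{0} = {4,6,5,2,3,1}
With k = closure, c = complement:
  1. A     = {4,6,2,1}
  2. kA    = {4,6,5,2,3,1}
  3. cA    = {0,5,3}
  4. ckA   = {0}
  5. kcA   = {0,6,5,2,3,1}
  6. kckA  = {0,2,3,1}
  7. ckcA  = {4}
  8. ckckA = {4,6,5}
  9. kckcA = {4,2,3,1}
  10. ckckcA = {0,6,5}
k, c of each give nothing new

10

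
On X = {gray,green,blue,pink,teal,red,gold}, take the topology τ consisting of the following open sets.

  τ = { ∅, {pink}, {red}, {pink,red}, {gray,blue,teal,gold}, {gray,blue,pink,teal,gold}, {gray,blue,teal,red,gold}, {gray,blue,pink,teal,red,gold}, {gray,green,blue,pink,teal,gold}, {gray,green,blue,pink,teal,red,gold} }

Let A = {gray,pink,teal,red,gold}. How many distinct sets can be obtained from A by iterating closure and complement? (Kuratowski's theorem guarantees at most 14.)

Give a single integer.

complement {green,blue}; its interior ∅; cl(A) = X∖∅ = {gray,green,blue,pink,teal,red,gold}
With k = closure, c = complement:
  1. A     = {gray,pink,teal,red,gold}
  2. kA    = {gray,green,blue,pink,teal,red,gold}
  3. cA    = {green,blue}
  4. ckA   = ∅
  5. kcA   = {gray,green,blue,teal,gold}
  6. ckcA  = {pink,red}
  7. kckcA = {green,pink,red}
  8. ckckcA = {gray,blue,teal,gold}
k, c of each give nothing new

8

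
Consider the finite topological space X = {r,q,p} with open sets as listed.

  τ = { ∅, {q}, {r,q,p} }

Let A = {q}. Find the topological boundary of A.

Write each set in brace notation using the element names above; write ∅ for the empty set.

open subsets of A: ∅, {q}; so int(A) = {q}
closure: X∖int(X∖A) = X∖∅ = {r,q,p}
∂A = {r,q,p} minus {q} = {r,p}

{r,p}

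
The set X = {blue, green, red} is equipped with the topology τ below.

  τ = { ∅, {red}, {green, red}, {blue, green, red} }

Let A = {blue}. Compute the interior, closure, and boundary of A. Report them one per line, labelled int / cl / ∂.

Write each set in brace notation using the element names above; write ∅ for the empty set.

int(A) = ∅
cl(A)  = {blue}
∂A     = {blue}

U open, U⊆A: ∅. int(A) = ⋃ = ∅
X∖A={green, red}, int(X∖A)={green, red}, hence cl(A)={blue}
∂A: remove int from cl → {blue}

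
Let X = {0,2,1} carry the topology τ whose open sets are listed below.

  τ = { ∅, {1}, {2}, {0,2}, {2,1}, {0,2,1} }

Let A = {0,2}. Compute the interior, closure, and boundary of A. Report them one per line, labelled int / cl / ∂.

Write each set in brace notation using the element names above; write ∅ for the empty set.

int(A) = {0,2}
cl(A)  = {0,2}
∂A     = ∅

open subsets of A: ∅, {2}, {0,2}; so int(A) = {0,2}
closure: X∖int(X∖A) = X∖{1} = {0,2}
∂A = {0,2} minus {0,2} = ∅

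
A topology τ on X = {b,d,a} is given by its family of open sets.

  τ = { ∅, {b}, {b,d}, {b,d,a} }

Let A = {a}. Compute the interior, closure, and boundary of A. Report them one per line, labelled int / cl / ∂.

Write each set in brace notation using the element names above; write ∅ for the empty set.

open subsets of A: ∅; so int(A) = ∅
closure: X∖int(X∖A) = X∖{b,d} = {a}
∂A = {a} minus ∅ = {a}

int(A) = ∅
cl(A)  = {a}
∂A     = {a}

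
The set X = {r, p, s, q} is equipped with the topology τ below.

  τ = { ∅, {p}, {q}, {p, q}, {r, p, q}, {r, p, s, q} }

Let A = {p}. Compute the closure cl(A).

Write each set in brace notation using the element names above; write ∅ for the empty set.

{r, p, s}

closure: X∖int(X∖A) = X∖{q} = {r, p, s}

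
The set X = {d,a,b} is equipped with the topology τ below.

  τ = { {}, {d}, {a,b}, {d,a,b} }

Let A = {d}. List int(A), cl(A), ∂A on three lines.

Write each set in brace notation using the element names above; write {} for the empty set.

opens ⊆ A: {}, {d}; union → int = {d}
complement {a,b}; its interior {a,b}; cl(A) = X∖{a,b} = {d}
boundary = {d} ∖ {d} = {}

int(A) = {d}
cl(A)  = {d}
∂A     = {}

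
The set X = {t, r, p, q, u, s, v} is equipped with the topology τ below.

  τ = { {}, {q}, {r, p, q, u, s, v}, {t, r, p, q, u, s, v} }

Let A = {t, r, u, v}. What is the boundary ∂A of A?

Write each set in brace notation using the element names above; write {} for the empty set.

{t, r, p, u, s, v}

interior: largest open inside A is {} (from {})
cl via duality: int({p, q, s}) = {q}, so X∖{q} = {t, r, p, u, s, v}
cl∖int = {t, r, p, u, s, v}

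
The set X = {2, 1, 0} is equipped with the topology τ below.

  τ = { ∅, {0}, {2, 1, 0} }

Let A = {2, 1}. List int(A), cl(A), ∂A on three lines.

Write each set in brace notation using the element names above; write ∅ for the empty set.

U open, U⊆A: ∅. int(A) = ⋃ = ∅
X∖A={0}, int(X∖A)={0}, hence cl(A)={2, 1}
∂A: remove int from cl → {2, 1}

int(A) = ∅
cl(A)  = {2, 1}
∂A     = {2, 1}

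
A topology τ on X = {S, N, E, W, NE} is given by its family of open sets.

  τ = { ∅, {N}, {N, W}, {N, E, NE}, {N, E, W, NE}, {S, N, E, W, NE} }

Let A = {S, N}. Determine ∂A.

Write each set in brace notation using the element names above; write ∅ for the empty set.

interior: largest open inside A is {N} (from ∅, {N})
cl via duality: int({E, W, NE}) = ∅, so X∖∅ = {S, N, E, W, NE}
cl∖int = {S, E, W, NE}

{S, E, W, NE}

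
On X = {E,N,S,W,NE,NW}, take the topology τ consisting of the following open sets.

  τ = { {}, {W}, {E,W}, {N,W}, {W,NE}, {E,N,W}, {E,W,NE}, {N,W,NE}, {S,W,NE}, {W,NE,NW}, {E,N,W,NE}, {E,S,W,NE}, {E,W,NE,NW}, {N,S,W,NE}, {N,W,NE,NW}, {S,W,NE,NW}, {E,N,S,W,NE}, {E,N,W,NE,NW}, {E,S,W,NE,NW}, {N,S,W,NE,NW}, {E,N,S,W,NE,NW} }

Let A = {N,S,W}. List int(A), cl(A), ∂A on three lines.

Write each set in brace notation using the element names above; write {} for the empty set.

int(A) = {N,W}
cl(A)  = {E,N,S,W,NE,NW}
∂A     = {E,S,NE,NW}

opens ⊆ A: {}, {W}, {N,W}; union → int = {N,W}
complement {E,NE,NW}; its interior {}; cl(A) = X∖{} = {E,N,S,W,NE,NW}
boundary = {E,N,S,W,NE,NW} ∖ {N,W} = {E,S,NE,NW}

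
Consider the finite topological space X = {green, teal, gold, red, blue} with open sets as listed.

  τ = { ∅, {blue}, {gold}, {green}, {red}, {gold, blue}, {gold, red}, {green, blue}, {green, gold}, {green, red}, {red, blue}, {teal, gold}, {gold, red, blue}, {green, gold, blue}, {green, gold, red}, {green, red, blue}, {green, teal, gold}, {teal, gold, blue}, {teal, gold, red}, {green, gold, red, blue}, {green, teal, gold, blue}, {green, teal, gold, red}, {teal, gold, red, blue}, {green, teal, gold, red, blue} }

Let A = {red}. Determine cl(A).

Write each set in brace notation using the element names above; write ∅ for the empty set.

cl via duality: int({green, teal, gold, blue}) = {green, teal, gold, blue}, so X∖{green, teal, gold, blue} = {red}

{red}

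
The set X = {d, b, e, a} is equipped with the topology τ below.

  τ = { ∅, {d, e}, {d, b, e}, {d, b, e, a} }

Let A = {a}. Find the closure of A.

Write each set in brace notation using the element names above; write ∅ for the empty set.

{a}

complement {d, b, e}; its interior {d, b, e}; cl(A) = X∖{d, b, e} = {a}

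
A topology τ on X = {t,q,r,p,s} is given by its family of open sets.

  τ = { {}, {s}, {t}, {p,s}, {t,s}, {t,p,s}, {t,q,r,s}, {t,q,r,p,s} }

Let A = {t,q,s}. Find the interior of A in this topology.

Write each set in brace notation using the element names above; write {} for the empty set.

interior: largest open inside A is {t,s} (from {}, {t}, {s}, {t,s})

{t,s}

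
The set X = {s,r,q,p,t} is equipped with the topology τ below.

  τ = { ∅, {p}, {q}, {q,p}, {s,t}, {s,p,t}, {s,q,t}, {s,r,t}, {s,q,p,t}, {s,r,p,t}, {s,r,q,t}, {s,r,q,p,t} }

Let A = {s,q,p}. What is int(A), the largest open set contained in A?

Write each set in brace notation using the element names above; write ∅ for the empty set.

{q,p}

opens ⊆ A: ∅, {q}, {p}, {q,p}; union → int = {q,p}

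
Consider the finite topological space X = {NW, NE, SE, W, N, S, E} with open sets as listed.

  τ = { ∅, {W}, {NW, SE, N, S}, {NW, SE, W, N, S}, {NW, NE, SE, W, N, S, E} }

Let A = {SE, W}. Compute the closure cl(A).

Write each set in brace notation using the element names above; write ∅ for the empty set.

{NW, NE, SE, W, N, S, E}

complement {NW, NE, N, S, E}; its interior ∅; cl(A) = X∖∅ = {NW, NE, SE, W, N, S, E}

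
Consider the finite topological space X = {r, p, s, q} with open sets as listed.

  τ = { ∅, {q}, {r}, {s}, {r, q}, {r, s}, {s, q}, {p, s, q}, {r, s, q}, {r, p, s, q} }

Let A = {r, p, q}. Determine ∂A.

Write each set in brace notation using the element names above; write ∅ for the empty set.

{p}

U open, U⊆A: ∅, {q}, {r}, {r, q}. int(A) = ⋃ = {r, q}
X∖A={s}, int(X∖A)={s}, hence cl(A)={r, p, q}
∂A: remove int from cl → {p}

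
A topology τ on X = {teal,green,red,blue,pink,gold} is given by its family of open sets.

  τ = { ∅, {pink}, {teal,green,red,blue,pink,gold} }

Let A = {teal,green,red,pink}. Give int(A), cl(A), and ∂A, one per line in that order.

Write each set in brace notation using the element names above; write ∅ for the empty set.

opens ⊆ A: ∅, {pink}; union → int = {pink}
complement {blue,gold}; its interior ∅; cl(A) = X∖∅ = {teal,green,red,blue,pink,gold}
boundary = {teal,green,red,blue,pink,gold} ∖ {pink} = {teal,green,red,blue,gold}

int(A) = {pink}
cl(A)  = {teal,green,red,blue,pink,gold}
∂A     = {teal,green,red,blue,gold}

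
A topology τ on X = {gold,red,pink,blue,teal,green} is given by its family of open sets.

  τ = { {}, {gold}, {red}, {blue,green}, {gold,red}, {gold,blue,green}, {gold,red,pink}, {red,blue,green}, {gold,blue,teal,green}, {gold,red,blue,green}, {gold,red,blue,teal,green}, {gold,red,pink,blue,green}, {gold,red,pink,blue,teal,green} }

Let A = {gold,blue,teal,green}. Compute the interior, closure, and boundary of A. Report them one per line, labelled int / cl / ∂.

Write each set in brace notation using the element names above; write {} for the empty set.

int(A) = {gold,blue,teal,green}
cl(A)  = {gold,pink,blue,teal,green}
∂A     = {pink}

U open, U⊆A: {}, {gold}, {blue,green}, {gold,blue,green}, {gold,blue,teal,green}. int(A) = ⋃ = {gold,blue,teal,green}
X∖A={red,pink}, int(X∖A)={red}, hence cl(A)={gold,pink,blue,teal,green}
∂A: remove int from cl → {pink}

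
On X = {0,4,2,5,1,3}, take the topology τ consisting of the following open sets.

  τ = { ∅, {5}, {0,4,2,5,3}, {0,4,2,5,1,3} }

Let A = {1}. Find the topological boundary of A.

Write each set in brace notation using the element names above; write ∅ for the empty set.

interior: largest open inside A is ∅ (from ∅)
cl via duality: int({0,4,2,5,3}) = {0,4,2,5,3}, so X∖{0,4,2,5,3} = {1}
cl∖int = {1}

{1}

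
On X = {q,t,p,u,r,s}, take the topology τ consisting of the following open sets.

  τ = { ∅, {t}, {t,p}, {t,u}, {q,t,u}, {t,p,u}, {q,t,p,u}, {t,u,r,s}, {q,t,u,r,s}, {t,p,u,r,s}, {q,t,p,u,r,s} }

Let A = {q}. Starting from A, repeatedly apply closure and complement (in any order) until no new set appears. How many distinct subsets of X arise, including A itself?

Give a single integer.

4

closure: X∖int(X∖A) = X∖{t,p,u,r,s} = {q}
Let k=closure and c=complement:
  1. A     = {q}
  2. cA    = {t,p,u,r,s}
  3. kcA   = {q,t,p,u,r,s}
  4. ckcA  = ∅
— saturated at 4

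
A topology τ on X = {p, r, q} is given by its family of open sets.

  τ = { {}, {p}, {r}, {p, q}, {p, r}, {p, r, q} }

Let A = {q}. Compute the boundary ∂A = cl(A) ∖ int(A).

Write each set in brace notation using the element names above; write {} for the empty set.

open subsets of A: {}; so int(A) = {}
closure: X∖int(X∖A) = X∖{p, r} = {q}
∂A = {q} minus {} = {q}

{q}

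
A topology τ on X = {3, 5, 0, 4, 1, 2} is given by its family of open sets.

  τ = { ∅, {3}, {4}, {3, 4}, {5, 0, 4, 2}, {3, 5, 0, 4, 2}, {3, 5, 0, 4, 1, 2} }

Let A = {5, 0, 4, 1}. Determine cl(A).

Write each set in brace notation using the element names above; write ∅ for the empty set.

{5, 0, 4, 1, 2}

closure: X∖int(X∖A) = X∖{3} = {5, 0, 4, 1, 2}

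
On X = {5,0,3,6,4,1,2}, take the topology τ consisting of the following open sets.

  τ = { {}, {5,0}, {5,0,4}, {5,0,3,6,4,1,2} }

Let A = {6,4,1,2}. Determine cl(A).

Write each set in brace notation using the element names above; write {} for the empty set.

complement {5,0,3}; its interior {5,0}; cl(A) = X∖{5,0} = {3,6,4,1,2}

{3,6,4,1,2}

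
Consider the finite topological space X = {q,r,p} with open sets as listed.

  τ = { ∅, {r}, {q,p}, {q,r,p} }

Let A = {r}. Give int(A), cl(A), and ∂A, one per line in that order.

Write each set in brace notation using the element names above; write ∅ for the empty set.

interior: largest open inside A is {r} (from ∅, {r})
cl via duality: int({q,p}) = {q,p}, so X∖{q,p} = {r}
cl∖int = ∅

int(A) = {r}
cl(A)  = {r}
∂A     = ∅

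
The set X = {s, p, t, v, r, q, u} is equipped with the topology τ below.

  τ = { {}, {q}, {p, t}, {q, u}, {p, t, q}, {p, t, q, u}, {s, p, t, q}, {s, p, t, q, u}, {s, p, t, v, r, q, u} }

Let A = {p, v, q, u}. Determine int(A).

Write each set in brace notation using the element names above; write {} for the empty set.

open subsets of A: {}, {q}, {q, u}; so int(A) = {q, u}

{q, u}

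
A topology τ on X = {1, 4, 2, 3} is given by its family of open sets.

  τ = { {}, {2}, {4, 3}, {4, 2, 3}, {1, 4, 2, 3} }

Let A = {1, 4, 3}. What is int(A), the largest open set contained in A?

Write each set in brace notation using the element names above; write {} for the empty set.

open subsets of A: {}, {4, 3}; so int(A) = {4, 3}

{4, 3}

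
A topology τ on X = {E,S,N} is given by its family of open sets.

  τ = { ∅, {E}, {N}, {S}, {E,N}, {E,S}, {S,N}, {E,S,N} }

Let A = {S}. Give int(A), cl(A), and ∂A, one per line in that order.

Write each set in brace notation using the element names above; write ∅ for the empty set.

opens ⊆ A: ∅, {S}; union → int = {S}
complement {E,N}; its interior {E,N}; cl(A) = X∖{E,N} = {S}
boundary = {S} ∖ {S} = ∅

int(A) = {S}
cl(A)  = {S}
∂A     = ∅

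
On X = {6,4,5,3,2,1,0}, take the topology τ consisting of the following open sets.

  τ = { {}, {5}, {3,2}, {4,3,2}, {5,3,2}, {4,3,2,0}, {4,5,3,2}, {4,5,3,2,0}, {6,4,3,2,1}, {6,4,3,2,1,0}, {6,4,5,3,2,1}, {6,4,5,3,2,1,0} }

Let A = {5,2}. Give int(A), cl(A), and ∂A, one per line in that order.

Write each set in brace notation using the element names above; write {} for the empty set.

U open, U⊆A: {}, {5}. int(A) = ⋃ = {5}
X∖A={6,4,3,1,0}, int(X∖A)={}, hence cl(A)={6,4,5,3,2,1,0}
∂A: remove int from cl → {6,4,3,2,1,0}

int(A) = {5}
cl(A)  = {6,4,5,3,2,1,0}
∂A     = {6,4,3,2,1,0}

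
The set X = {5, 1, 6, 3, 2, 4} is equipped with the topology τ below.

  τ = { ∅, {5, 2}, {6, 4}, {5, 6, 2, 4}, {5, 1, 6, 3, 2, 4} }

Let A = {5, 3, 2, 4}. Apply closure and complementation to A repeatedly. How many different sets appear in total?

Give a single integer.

8

cl via duality: int({1, 6}) = ∅, so X∖∅ = {5, 1, 6, 3, 2, 4}
Write k for closure, c for complement:
  1. A     = {5, 3, 2, 4}
  2. kA    = {5, 1, 6, 3, 2, 4}
  3. cA    = {1, 6}
  4. ckA   = ∅
  5. kcA   = {1, 6, 3, 4}
  6. ckcA  = {5, 2}
  7. kckcA = {5, 1, 3, 2}
  8. ckckcA = {6, 4}
applying k or c yields no new set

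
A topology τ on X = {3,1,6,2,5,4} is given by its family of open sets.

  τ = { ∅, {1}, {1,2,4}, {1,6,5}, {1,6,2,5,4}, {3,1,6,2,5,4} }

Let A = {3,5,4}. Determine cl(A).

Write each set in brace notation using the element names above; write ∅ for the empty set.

cl via duality: int({1,6,2}) = {1}, so X∖{1} = {3,6,2,5,4}

{3,6,2,5,4}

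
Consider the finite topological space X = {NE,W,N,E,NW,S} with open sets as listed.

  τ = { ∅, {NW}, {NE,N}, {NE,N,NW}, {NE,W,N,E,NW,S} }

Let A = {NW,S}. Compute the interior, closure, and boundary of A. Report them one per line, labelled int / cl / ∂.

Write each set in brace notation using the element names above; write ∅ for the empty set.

int(A) = {NW}
cl(A)  = {W,E,NW,S}
∂A     = {W,E,S}

opens ⊆ A: ∅, {NW}; union → int = {NW}
complement {NE,W,N,E}; its interior {NE,N}; cl(A) = X∖{NE,N} = {W,E,NW,S}
boundary = {W,E,NW,S} ∖ {NW} = {W,E,S}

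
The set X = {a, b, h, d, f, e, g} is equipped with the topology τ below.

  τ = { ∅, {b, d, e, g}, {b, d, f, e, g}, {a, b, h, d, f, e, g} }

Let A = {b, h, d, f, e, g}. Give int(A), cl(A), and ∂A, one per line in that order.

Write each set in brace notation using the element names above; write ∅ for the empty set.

open subsets of A: ∅, {b, d, e, g}, {b, d, f, e, g}; so int(A) = {b, d, f, e, g}
closure: X∖int(X∖A) = X∖∅ = {a, b, h, d, f, e, g}
∂A = {a, b, h, d, f, e, g} minus {b, d, f, e, g} = {a, h}

int(A) = {b, d, f, e, g}
cl(A)  = {a, b, h, d, f, e, g}
∂A     = {a, h}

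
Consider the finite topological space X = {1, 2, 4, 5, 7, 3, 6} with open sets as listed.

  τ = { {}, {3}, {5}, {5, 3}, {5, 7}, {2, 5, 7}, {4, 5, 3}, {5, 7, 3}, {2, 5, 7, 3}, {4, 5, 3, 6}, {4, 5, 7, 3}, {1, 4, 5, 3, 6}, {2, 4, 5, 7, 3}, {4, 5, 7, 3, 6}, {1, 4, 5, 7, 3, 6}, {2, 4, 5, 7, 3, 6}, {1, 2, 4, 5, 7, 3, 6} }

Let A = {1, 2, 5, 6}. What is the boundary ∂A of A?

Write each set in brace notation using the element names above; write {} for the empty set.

{1, 2, 4, 7, 6}

interior: largest open inside A is {5} (from {}, {5})
cl via duality: int({4, 7, 3}) = {3}, so X∖{3} = {1, 2, 4, 5, 7, 6}
cl∖int = {1, 2, 4, 7, 6}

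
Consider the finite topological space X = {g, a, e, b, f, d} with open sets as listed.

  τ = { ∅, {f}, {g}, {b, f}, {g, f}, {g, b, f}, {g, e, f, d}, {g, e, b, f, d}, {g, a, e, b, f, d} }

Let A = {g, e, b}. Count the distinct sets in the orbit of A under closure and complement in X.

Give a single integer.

8

cl via duality: int({a, f, d}) = {f}, so X∖{f} = {g, a, e, b, d}
Write k for closure, c for complement:
  1. A     = {g, e, b}
  2. kA    = {g, a, e, b, d}
  3. cA    = {a, f, d}
  4. ckA   = {f}
  5. kcA   = {a, e, b, f, d}
  6. ckcA  = {g}
  7. kckcA = {g, a, e, d}
  8. ckckcA = {b, f}
applying k or c yields no new set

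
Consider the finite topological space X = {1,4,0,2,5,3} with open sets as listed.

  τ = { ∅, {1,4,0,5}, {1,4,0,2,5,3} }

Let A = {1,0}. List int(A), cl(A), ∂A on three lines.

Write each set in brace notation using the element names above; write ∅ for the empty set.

int(A) = ∅
cl(A)  = {1,4,0,2,5,3}
∂A     = {1,4,0,2,5,3}

U open, U⊆A: ∅. int(A) = ⋃ = ∅
X∖A={4,2,5,3}, int(X∖A)=∅, hence cl(A)={1,4,0,2,5,3}
∂A: remove int from cl → {1,4,0,2,5,3}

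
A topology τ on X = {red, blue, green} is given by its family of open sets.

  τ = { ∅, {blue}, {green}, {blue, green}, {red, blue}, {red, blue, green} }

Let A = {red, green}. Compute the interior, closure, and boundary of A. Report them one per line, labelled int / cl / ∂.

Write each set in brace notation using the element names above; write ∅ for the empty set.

interior: largest open inside A is {green} (from ∅, {green})
cl via duality: int({blue}) = {blue}, so X∖{blue} = {red, green}
cl∖int = {red}

int(A) = {green}
cl(A)  = {red, green}
∂A     = {red}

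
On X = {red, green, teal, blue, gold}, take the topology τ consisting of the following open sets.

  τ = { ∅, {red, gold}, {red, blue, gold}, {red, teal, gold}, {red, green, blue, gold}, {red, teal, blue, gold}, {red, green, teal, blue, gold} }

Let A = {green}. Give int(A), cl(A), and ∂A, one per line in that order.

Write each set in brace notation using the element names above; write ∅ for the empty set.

int(A) = ∅
cl(A)  = {green}
∂A     = {green}

opens ⊆ A: ∅; union → int = ∅
complement {red, teal, blue, gold}; its interior {red, teal, blue, gold}; cl(A) = X∖{red, teal, blue, gold} = {green}
boundary = {green} ∖ ∅ = {green}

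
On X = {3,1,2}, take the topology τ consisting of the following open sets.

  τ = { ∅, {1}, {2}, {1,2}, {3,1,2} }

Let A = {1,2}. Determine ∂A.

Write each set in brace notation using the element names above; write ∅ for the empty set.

{3}

U open, U⊆A: ∅, {2}, {1}, {1,2}. int(A) = ⋃ = {1,2}
X∖A={3}, int(X∖A)=∅, hence cl(A)={3,1,2}
∂A: remove int from cl → {3}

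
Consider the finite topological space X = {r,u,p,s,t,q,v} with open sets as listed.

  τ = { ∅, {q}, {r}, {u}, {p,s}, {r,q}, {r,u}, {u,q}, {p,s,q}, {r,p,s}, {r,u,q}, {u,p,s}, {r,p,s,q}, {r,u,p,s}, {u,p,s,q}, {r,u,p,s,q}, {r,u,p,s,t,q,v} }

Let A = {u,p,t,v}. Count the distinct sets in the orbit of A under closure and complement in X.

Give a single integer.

10

complement {r,s,q}; its interior {r,q}; cl(A) = X∖{r,q} = {u,p,s,t,v}
With k = closure, c = complement:
  1. A     = {u,p,t,v}
  2. kA    = {u,p,s,t,v}
  3. cA    = {r,s,q}
  4. ckA   = {r,q}
  5. kcA   = {r,p,s,t,q,v}
  6. kckA  = {r,t,q,v}
  7. ckcA  = {u}
  8. ckckA = {u,p,s}
  9. kckcA = {u,t,v}
  10. ckckcA = {r,p,s,q}
k, c of each give nothing new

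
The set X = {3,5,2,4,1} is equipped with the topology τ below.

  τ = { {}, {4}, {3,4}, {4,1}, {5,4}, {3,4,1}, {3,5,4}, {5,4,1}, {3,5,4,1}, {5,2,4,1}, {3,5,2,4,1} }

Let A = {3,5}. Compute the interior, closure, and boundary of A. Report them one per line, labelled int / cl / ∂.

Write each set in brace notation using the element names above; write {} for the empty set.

interior: largest open inside A is {} (from {})
cl via duality: int({2,4,1}) = {4,1}, so X∖{4,1} = {3,5,2}
cl∖int = {3,5,2}

int(A) = {}
cl(A)  = {3,5,2}
∂A     = {3,5,2}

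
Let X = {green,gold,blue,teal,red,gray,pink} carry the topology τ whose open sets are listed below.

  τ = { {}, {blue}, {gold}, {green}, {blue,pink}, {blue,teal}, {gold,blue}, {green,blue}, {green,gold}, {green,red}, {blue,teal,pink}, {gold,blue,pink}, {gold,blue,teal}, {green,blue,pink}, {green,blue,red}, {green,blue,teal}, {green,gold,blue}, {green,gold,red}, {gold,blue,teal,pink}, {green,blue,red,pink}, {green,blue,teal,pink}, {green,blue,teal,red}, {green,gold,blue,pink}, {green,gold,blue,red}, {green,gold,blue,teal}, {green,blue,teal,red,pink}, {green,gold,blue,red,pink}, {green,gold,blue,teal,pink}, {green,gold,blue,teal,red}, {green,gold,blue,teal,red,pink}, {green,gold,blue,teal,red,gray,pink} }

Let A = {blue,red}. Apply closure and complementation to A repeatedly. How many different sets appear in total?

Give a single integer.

complement {green,gold,teal,gray,pink}; its interior {green,gold}; cl(A) = X∖{green,gold} = {blue,teal,red,gray,pink}
With k = closure, c = complement:
  1. A     = {blue,red}
  2. kA    = {blue,teal,red,gray,pink}
  3. cA    = {green,gold,teal,gray,pink}
  4. ckA   = {green,gold}
  5. kcA   = {green,gold,teal,red,gray,pink}
  6. kckA  = {green,gold,red,gray}
  7. ckcA  = {blue}
  8. ckckA = {blue,teal,pink}
  9. kckcA = {blue,teal,gray,pink}
  10. ckckcA = {green,gold,red}
k, c of each give nothing new

10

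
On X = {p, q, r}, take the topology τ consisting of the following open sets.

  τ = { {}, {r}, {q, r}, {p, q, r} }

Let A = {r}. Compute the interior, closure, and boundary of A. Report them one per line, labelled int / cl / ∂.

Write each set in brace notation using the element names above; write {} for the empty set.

interior: largest open inside A is {r} (from {}, {r})
cl via duality: int({p, q}) = {}, so X∖{} = {p, q, r}
cl∖int = {p, q}

int(A) = {r}
cl(A)  = {p, q, r}
∂A     = {p, q}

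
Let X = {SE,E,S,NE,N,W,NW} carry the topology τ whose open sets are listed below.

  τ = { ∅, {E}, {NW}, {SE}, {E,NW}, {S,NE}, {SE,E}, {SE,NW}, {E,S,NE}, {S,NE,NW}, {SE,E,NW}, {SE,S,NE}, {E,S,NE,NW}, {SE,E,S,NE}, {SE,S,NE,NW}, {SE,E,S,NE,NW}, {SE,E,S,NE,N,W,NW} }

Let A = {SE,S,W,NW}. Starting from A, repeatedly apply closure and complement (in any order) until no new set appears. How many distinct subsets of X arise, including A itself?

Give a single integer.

10

complement {E,NE,N}; its interior {E}; cl(A) = X∖{E} = {SE,S,NE,N,W,NW}
With k = closure, c = complement:
  1. A     = {SE,S,W,NW}
  2. kA    = {SE,S,NE,N,W,NW}
  3. cA    = {E,NE,N}
  4. ckA   = {E}
  5. kcA   = {E,S,NE,N,W}
  6. kckA  = {E,N,W}
  7. ckcA  = {SE,NW}
  8. ckckA = {SE,S,NE,NW}
  9. kckcA = {SE,N,W,NW}
  10. ckckcA = {E,S,NE}
k, c of each give nothing new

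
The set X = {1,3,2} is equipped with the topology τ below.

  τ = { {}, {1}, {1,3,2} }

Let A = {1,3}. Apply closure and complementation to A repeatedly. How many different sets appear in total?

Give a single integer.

6

complement {2}; its interior {}; cl(A) = X∖{} = {1,3,2}
With k = closure, c = complement:
  1. A     = {1,3}
  2. kA    = {1,3,2}
  3. cA    = {2}
  4. ckA   = {}
  5. kcA   = {3,2}
  6. ckcA  = {1}
k, c of each give nothing new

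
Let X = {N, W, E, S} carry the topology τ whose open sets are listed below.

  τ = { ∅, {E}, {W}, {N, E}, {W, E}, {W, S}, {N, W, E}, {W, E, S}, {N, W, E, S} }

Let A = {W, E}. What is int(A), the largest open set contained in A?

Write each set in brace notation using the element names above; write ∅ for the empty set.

open subsets of A: ∅, {E}, {W}, {W, E}; so int(A) = {W, E}

{W, E}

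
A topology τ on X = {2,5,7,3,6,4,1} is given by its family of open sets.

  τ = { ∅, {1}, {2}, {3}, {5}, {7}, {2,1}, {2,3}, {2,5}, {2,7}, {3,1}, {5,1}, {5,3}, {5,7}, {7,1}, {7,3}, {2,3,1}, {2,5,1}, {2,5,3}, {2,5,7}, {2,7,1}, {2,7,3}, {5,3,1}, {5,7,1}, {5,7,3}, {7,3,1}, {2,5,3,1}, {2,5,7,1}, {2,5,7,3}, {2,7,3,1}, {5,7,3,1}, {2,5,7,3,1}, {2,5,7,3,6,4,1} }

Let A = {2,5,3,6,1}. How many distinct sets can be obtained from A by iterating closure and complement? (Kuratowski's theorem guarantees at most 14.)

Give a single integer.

6

cl via duality: int({7,4}) = {7}, so X∖{7} = {2,5,3,6,4,1}
Write k for closure, c for complement:
  1. A     = {2,5,3,6,1}
  2. kA    = {2,5,3,6,4,1}
  3. cA    = {7,4}
  4. ckA   = {7}
  5. kcA   = {7,6,4}
  6. ckcA  = {2,5,3,1}
applying k or c yields no new set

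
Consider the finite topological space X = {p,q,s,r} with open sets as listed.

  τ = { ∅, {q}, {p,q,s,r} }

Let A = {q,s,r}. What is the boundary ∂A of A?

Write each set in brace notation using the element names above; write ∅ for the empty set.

{p,s,r}

open subsets of A: ∅, {q}; so int(A) = {q}
closure: X∖int(X∖A) = X∖∅ = {p,q,s,r}
∂A = {p,q,s,r} minus {q} = {p,s,r}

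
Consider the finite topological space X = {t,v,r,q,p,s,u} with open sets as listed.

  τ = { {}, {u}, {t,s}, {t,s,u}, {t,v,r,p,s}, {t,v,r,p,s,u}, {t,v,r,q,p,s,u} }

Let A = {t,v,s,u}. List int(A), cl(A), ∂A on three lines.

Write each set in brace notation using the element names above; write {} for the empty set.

opens ⊆ A: {}, {u}, {t,s}, {t,s,u}; union → int = {t,s,u}
complement {r,q,p}; its interior {}; cl(A) = X∖{} = {t,v,r,q,p,s,u}
boundary = {t,v,r,q,p,s,u} ∖ {t,s,u} = {v,r,q,p}

int(A) = {t,s,u}
cl(A)  = {t,v,r,q,p,s,u}
∂A     = {v,r,q,p}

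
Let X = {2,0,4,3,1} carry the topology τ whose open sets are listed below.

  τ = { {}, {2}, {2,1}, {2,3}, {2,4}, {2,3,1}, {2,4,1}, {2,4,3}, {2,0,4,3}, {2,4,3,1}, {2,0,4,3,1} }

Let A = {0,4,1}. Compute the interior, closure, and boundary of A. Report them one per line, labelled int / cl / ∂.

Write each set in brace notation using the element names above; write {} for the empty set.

int(A) = {}
cl(A)  = {0,4,1}
∂A     = {0,4,1}

interior: largest open inside A is {} (from {})
cl via duality: int({2,3}) = {2,3}, so X∖{2,3} = {0,4,1}
cl∖int = {0,4,1}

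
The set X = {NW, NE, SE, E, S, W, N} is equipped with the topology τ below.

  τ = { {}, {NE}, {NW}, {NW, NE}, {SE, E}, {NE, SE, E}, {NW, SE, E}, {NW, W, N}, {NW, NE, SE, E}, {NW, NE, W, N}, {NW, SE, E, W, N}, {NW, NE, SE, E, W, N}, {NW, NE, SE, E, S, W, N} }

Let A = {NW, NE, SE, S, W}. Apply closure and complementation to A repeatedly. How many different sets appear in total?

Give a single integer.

10

cl via duality: int({E, N}) = {}, so X∖{} = {NW, NE, SE, E, S, W, N}
Write k for closure, c for complement:
  1. A     = {NW, NE, SE, S, W}
  2. kA    = {NW, NE, SE, E, S, W, N}
  3. cA    = {E, N}
  4. ckA   = {}
  5. kcA   = {SE, E, S, W, N}
  6. ckcA  = {NW, NE}
  7. kckcA = {NW, NE, S, W, N}
  8. ckckcA = {SE, E}
  9. kckckcA = {SE, E, S}
  10. ckckckcA = {NW, NE, W, N}
applying k or c yields no new set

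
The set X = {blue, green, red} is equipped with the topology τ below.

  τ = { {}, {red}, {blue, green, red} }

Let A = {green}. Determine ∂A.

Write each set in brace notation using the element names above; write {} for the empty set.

{blue, green}

opens ⊆ A: {}; union → int = {}
complement {blue, red}; its interior {red}; cl(A) = X∖{red} = {blue, green}
boundary = {blue, green} ∖ {} = {blue, green}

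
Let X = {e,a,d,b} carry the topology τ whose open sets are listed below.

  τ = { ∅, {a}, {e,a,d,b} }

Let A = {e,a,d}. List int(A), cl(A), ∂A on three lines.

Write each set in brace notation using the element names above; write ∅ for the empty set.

open subsets of A: ∅, {a}; so int(A) = {a}
closure: X∖int(X∖A) = X∖∅ = {e,a,d,b}
∂A = {e,a,d,b} minus {a} = {e,d,b}

int(A) = {a}
cl(A)  = {e,a,d,b}
∂A     = {e,d,b}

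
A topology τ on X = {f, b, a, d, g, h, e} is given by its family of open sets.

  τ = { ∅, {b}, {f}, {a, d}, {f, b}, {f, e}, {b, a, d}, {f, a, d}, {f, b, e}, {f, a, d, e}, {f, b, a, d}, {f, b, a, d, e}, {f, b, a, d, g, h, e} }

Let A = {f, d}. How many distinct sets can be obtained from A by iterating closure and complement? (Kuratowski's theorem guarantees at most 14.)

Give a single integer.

X∖A={b, a, g, h, e}, int(X∖A)={b}, hence cl(A)={f, a, d, g, h, e}
Orbit (k=closure, c=complement):
  1. A     = {f, d}
  2. kA    = {f, a, d, g, h, e}
  3. cA    = {b, a, g, h, e}
  4. ckA   = {b}
  5. kcA   = {b, a, d, g, h, e}
  6. kckA  = {b, g, h}
  7. ckcA  = {f}
  8. ckckA = {f, a, d, e}
  9. kckcA = {f, g, h, e}
  10. ckckcA = {b, a, d}
  11. kckckcA = {b, a, d, g, h}
  12. ckckckcA = {f, e}
(closed under both — stop)

12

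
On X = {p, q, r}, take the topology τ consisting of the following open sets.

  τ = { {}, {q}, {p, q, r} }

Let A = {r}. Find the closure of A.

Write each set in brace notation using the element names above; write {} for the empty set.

cl via duality: int({p, q}) = {q}, so X∖{q} = {p, r}

{p, r}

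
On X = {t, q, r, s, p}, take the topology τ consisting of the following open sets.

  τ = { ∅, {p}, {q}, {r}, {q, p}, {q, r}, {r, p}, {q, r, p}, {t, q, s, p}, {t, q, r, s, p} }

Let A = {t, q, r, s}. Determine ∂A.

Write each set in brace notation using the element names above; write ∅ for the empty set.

{t, s}

open subsets of A: ∅, {q}, {r}, {q, r}; so int(A) = {q, r}
closure: X∖int(X∖A) = X∖{p} = {t, q, r, s}
∂A = {t, q, r, s} minus {q, r} = {t, s}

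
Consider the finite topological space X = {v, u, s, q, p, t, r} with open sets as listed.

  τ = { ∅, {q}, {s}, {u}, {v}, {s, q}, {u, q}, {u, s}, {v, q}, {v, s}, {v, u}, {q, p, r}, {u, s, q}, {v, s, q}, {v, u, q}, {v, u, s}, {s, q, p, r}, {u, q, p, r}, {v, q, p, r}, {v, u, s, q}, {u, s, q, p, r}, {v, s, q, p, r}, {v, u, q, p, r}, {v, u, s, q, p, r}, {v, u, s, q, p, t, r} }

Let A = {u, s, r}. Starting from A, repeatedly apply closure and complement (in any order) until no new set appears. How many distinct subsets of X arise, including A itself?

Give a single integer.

cl via duality: int({v, q, p, t}) = {v, q}, so X∖{v, q} = {u, s, p, t, r}
Write k for closure, c for complement:
  1. A     = {u, s, r}
  2. kA    = {u, s, p, t, r}
  3. cA    = {v, q, p, t}
  4. ckA   = {v, q}
  5. kcA   = {v, q, p, t, r}
  6. ckcA  = {u, s}
  7. kckcA = {u, s, t}
  8. ckckcA = {v, q, p, r}
applying k or c yields no new set

8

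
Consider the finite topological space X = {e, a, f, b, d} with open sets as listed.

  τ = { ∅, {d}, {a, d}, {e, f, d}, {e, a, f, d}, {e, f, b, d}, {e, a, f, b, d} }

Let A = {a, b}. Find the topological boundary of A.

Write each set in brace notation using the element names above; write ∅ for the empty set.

U open, U⊆A: ∅. int(A) = ⋃ = ∅
X∖A={e, f, d}, int(X∖A)={e, f, d}, hence cl(A)={a, b}
∂A: remove int from cl → {a, b}

{a, b}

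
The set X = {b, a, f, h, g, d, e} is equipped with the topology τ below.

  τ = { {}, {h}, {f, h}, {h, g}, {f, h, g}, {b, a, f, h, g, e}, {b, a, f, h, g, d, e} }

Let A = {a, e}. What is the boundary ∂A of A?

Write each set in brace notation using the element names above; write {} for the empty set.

{b, a, d, e}

opens ⊆ A: {}; union → int = {}
complement {b, f, h, g, d}; its interior {f, h, g}; cl(A) = X∖{f, h, g} = {b, a, d, e}
boundary = {b, a, d, e} ∖ {} = {b, a, d, e}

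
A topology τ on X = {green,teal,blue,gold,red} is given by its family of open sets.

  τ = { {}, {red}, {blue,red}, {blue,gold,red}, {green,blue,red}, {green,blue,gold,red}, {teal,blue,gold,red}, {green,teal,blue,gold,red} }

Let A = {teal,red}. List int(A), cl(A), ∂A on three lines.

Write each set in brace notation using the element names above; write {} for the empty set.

U open, U⊆A: {}, {red}. int(A) = ⋃ = {red}
X∖A={green,blue,gold}, int(X∖A)={}, hence cl(A)={green,teal,blue,gold,red}
∂A: remove int from cl → {green,teal,blue,gold}

int(A) = {red}
cl(A)  = {green,teal,blue,gold,red}
∂A     = {green,teal,blue,gold}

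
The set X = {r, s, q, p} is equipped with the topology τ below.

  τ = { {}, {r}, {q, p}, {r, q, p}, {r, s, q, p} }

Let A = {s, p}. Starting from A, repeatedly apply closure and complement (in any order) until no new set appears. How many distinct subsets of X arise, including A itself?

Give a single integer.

8

closure: X∖int(X∖A) = X∖{r} = {s, q, p}
Let k=closure and c=complement:
  1. A     = {s, p}
  2. kA    = {s, q, p}
  3. cA    = {r, q}
  4. ckA   = {r}
  5. kcA   = {r, s, q, p}
  6. kckA  = {r, s}
  7. ckcA  = {}
  8. ckckA = {q, p}
— saturated at 8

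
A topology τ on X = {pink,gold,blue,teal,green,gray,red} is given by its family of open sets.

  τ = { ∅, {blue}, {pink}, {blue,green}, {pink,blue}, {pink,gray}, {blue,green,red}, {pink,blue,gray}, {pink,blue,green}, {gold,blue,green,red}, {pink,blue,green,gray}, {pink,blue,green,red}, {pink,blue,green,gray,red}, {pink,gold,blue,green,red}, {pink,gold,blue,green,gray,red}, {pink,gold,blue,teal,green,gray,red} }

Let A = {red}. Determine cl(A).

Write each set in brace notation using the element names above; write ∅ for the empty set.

{gold,teal,red}

cl via duality: int({pink,gold,blue,teal,green,gray}) = {pink,blue,green,gray}, so X∖{pink,blue,green,gray} = {gold,teal,red}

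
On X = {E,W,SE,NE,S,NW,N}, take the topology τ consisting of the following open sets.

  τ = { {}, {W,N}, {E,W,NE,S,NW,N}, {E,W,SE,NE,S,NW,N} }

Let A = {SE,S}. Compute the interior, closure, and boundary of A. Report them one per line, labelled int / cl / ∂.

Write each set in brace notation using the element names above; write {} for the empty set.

interior: largest open inside A is {} (from {})
cl via duality: int({E,W,NE,NW,N}) = {W,N}, so X∖{W,N} = {E,SE,NE,S,NW}
cl∖int = {E,SE,NE,S,NW}

int(A) = {}
cl(A)  = {E,SE,NE,S,NW}
∂A     = {E,SE,NE,S,NW}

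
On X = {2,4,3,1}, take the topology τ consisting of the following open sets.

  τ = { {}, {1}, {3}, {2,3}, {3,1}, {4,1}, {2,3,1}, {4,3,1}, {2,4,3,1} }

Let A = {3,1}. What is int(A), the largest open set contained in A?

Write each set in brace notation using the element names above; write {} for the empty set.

open subsets of A: {}, {3}, {1}, {3,1}; so int(A) = {3,1}

{3,1}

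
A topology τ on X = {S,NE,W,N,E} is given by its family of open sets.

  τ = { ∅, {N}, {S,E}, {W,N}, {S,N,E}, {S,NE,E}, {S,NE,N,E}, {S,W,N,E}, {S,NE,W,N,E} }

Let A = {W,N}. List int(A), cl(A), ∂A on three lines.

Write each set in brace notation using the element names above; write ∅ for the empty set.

int(A) = {W,N}
cl(A)  = {W,N}
∂A     = ∅

interior: largest open inside A is {W,N} (from ∅, {N}, {W,N})
cl via duality: int({S,NE,E}) = {S,NE,E}, so X∖{S,NE,E} = {W,N}
cl∖int = ∅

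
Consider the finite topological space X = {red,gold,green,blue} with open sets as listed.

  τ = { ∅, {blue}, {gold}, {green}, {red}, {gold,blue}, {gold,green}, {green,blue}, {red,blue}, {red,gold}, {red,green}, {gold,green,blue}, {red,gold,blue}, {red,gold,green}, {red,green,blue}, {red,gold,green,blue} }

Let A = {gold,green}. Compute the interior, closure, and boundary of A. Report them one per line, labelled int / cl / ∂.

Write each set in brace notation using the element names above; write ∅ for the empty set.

open subsets of A: ∅, {gold}, {green}, {gold,green}; so int(A) = {gold,green}
closure: X∖int(X∖A) = X∖{red,blue} = {gold,green}
∂A = {gold,green} minus {gold,green} = ∅

int(A) = {gold,green}
cl(A)  = {gold,green}
∂A     = ∅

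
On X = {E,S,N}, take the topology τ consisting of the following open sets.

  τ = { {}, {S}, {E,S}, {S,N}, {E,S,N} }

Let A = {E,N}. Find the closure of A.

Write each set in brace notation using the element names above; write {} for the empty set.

X∖A={S}, int(X∖A)={S}, hence cl(A)={E,N}

{E,N}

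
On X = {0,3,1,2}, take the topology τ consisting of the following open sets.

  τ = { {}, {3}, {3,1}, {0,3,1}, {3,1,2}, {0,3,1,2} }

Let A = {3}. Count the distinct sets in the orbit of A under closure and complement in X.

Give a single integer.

complement {0,1,2}; its interior {}; cl(A) = X∖{} = {0,3,1,2}
With k = closure, c = complement:
  1. A     = {3}
  2. kA    = {0,3,1,2}
  3. cA    = {0,1,2}
  4. ckA   = {}
k, c of each give nothing new

4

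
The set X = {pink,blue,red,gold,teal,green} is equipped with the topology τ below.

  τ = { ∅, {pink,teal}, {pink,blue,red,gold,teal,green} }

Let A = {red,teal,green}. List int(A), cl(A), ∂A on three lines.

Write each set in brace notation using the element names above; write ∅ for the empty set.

int(A) = ∅
cl(A)  = {pink,blue,red,gold,teal,green}
∂A     = {pink,blue,red,gold,teal,green}

interior: largest open inside A is ∅ (from ∅)
cl via duality: int({pink,blue,gold}) = ∅, so X∖∅ = {pink,blue,red,gold,teal,green}
cl∖int = {pink,blue,red,gold,teal,green}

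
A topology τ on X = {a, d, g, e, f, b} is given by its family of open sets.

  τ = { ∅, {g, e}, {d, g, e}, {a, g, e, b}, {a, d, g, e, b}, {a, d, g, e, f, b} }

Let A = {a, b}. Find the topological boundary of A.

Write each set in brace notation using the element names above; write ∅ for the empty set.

U open, U⊆A: ∅. int(A) = ⋃ = ∅
X∖A={d, g, e, f}, int(X∖A)={d, g, e}, hence cl(A)={a, f, b}
∂A: remove int from cl → {a, f, b}

{a, f, b}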